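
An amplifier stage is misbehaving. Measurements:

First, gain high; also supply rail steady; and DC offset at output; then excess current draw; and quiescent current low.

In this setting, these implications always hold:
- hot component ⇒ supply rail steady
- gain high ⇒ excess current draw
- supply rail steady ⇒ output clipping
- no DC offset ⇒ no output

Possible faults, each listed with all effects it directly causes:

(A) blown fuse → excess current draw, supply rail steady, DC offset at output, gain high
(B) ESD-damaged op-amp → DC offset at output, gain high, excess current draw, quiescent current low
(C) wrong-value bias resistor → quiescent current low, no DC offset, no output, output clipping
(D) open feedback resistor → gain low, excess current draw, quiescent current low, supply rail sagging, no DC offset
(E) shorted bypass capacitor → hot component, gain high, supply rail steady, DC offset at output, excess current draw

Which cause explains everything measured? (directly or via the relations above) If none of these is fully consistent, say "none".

none

Testing each hypothesis:
(A) blown fuse — gain high match; supply rail steady match; DC offset at output match; excess current draw match; quiescent current low miss
(B) ESD-damaged op-amp — does not account for supply rail steady
(C) wrong-value bias resistor — fails on gain high, supply rail steady, DC offset at output, excess current draw (predicts no DC offset, not DC offset at output)
(D) open feedback resistor — fails on gain high, supply rail steady, DC offset at output (predicts gain low, not gain high; predicts supply rail sagging, not supply rail steady; predicts no DC offset, not DC offset at output)
(E) shorted bypass capacitor — does not account for quiescent current low
Every candidate fails on at least one observation.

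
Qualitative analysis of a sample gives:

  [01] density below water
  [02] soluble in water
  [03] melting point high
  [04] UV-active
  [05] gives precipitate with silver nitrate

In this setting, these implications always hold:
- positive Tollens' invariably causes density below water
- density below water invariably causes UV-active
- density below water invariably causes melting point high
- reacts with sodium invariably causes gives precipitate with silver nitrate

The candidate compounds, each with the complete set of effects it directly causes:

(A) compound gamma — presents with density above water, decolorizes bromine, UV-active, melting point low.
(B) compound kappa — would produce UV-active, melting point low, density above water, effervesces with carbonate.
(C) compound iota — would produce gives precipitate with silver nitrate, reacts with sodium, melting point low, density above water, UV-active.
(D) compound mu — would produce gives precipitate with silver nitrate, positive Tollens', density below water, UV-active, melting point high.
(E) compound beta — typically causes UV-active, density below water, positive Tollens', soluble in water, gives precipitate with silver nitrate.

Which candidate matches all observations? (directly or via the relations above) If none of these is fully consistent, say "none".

For each candidate, compare predicted effects to what was observed:
(A) compound gamma — density below water ✗; soluble in water ✗; melting point high ✗; UV-active ✓; gives precipitate with silver nitrate ✗
(B) compound kappa — density below water ✗; soluble in water ✗; melting point high ✗; UV-active ✓; gives precipitate with silver nitrate ✗
(C) compound iota — density below water ✗; soluble in water ✗; melting point high ✗; UV-active ✓; gives precipitate with silver nitrate ✓
(D) compound mu — does not account for soluble in water
(E) compound beta — density below water ✓; soluble in water ✓; melting point high ✓ (through density below water → melting point high); UV-active ✓; gives precipitate with silver nitrate ✓
(E) is the only candidate with no mismatches.

E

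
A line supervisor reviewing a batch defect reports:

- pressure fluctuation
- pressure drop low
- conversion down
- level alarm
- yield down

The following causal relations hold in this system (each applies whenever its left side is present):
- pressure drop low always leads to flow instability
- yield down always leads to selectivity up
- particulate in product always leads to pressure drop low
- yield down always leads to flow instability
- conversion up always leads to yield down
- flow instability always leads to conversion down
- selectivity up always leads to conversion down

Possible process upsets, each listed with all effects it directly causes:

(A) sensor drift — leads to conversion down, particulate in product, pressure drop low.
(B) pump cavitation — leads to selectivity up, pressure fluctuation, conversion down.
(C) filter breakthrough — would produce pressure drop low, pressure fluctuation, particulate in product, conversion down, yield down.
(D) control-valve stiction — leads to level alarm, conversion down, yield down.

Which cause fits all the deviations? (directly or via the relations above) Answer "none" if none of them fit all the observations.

none

Checking each candidate against the observations:
(A) sensor drift — pressure fluctuation -; pressure drop low +; conversion down +; level alarm -; yield down -
(B) pump cavitation — pressure fluctuation +; pressure drop low -; conversion down +; level alarm -; yield down -
(C) filter breakthrough — pressure fluctuation +; pressure drop low +; conversion down +; level alarm -; yield down +
(D) control-valve stiction — does not account for pressure fluctuation, pressure drop low
Every candidate fails on at least one observation.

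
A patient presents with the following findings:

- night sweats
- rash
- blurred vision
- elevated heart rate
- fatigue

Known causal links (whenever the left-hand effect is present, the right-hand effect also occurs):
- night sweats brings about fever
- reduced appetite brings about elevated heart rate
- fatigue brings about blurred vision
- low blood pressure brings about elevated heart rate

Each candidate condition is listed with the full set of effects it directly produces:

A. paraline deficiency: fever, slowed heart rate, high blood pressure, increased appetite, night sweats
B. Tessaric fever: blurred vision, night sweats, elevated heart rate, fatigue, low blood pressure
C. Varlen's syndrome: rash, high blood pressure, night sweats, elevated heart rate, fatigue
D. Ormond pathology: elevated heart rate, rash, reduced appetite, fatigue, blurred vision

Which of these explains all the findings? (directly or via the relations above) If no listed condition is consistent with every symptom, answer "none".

Testing each hypothesis:
(A) paraline deficiency — fails on rash, blurred vision, elevated heart rate, fatigue (predicts slowed heart rate, not elevated heart rate)
(B) Tessaric fever — night sweats +; rash -; blurred vision +; elevated heart rate +; fatigue +
(C) Varlen's syndrome — accounts for every observation (blurred vision through fatigue → blurred vision)
(D) Ormond pathology — does not account for night sweats
Only (C) is consistent with every observation.

C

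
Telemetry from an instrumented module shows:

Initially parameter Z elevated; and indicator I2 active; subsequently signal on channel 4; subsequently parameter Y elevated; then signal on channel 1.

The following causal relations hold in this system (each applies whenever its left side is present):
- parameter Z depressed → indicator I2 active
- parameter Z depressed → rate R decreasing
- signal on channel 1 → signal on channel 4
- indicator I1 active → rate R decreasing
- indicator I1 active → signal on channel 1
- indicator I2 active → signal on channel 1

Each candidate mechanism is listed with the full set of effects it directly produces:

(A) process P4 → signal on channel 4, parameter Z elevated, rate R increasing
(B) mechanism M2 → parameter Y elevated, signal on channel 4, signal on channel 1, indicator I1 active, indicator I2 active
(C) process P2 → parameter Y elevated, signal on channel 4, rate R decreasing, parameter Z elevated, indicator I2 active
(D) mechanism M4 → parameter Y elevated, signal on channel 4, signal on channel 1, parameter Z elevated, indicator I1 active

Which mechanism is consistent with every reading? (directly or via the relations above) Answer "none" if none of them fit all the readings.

For each candidate, compare predicted effects to what was observed:
(A) process P4 — parameter Z elevated match; indicator I2 active miss; signal on channel 4 match; parameter Y elevated miss; signal on channel 1 miss
(B) mechanism M2 — parameter Z elevated miss; indicator I2 active match; signal on channel 4 match; parameter Y elevated match; signal on channel 1 match
(C) process P2 — parameter Z elevated match; indicator I2 active match; signal on channel 4 match; parameter Y elevated match; signal on channel 1 match (by indicator I2 active → signal on channel 1)
(D) mechanism M4 — parameter Z elevated match; indicator I2 active miss; signal on channel 4 match; parameter Y elevated match; signal on channel 1 match
(C) is the only candidate with no mismatches.

C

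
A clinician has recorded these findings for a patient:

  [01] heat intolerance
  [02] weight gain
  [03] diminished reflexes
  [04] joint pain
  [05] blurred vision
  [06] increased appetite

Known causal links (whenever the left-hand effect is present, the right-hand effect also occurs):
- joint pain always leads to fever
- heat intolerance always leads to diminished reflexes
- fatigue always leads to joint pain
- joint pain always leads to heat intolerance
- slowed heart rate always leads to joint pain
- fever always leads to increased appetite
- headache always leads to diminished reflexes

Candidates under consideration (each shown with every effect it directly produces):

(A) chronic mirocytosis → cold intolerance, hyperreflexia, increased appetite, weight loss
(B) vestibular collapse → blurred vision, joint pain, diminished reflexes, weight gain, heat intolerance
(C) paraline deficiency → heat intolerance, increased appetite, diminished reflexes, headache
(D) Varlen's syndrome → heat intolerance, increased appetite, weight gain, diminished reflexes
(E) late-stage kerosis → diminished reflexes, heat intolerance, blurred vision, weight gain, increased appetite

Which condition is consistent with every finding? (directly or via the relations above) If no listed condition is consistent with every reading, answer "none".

B

Per-candidate check:
(A) chronic mirocytosis — heat intolerance -; weight gain -; diminished reflexes -; joint pain -; blurred vision -; increased appetite +
(B) vestibular collapse — heat intolerance +; weight gain +; diminished reflexes +; joint pain +; blurred vision +; increased appetite + (through joint pain → fever → increased appetite)
(C) paraline deficiency — heat intolerance +; weight gain -; diminished reflexes +; joint pain -; blurred vision -; increased appetite +
(D) Varlen's syndrome — does not account for joint pain, blurred vision
(E) late-stage kerosis — does not account for joint pain
Only (B) is consistent with every observation.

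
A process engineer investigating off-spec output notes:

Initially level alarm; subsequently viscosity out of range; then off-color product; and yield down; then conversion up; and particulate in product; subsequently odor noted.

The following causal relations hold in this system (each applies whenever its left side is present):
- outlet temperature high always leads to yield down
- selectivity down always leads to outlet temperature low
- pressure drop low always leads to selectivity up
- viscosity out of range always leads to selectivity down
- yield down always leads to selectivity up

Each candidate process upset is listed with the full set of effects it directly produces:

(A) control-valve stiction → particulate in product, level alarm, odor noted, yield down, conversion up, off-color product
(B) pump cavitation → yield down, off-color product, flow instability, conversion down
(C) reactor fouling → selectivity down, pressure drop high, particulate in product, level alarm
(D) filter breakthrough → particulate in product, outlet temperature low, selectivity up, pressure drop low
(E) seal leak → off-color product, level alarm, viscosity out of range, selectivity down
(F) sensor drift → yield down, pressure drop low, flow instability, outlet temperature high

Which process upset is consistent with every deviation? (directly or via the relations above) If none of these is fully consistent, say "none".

Checking each candidate against the observations:
(A) control-valve stiction — does not account for viscosity out of range
(B) pump cavitation — fails on level alarm, viscosity out of range, conversion up, particulate in product, odor noted (predicts conversion down, not conversion up)
(C) reactor fouling — level alarm yes; viscosity out of range NO; off-color product NO; yield down NO; conversion up NO; particulate in product yes; odor noted NO
(D) filter breakthrough — does not account for level alarm, viscosity out of range, off-color product, yield down, conversion up, odor noted
(E) seal leak — level alarm yes; viscosity out of range yes; off-color product yes; yield down NO; conversion up NO; particulate in product NO; odor noted NO
(F) sensor drift — does not account for level alarm, viscosity out of range, off-color product, conversion up, particulate in product, odor noted
Every candidate fails on at least one observation.

none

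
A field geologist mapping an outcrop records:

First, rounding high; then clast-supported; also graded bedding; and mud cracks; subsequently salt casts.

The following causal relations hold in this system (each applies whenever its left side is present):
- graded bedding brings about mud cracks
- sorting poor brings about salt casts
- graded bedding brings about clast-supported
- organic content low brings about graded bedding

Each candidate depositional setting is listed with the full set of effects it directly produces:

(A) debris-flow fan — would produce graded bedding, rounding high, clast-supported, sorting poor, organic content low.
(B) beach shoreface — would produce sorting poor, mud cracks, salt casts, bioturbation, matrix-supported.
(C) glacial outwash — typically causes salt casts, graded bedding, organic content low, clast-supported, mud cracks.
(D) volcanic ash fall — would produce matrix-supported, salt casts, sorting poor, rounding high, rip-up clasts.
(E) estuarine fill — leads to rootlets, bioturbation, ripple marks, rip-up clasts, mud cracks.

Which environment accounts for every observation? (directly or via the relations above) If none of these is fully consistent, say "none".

A

Checking each candidate against the observations:
(A) debris-flow fan — accounts for every observation (mud cracks through graded bedding → mud cracks)
(B) beach shoreface — rounding high ✗; clast-supported ✗; graded bedding ✗; mud cracks ✓; salt casts ✓
(C) glacial outwash — rounding high ✗; clast-supported ✓; graded bedding ✓; mud cracks ✓; salt casts ✓
(D) volcanic ash fall — rounding high ✓; clast-supported ✗; graded bedding ✗; mud cracks ✗; salt casts ✓
(E) estuarine fill — rounding high ✗; clast-supported ✗; graded bedding ✗; mud cracks ✓; salt casts ✗
Only (A) is consistent with every observation.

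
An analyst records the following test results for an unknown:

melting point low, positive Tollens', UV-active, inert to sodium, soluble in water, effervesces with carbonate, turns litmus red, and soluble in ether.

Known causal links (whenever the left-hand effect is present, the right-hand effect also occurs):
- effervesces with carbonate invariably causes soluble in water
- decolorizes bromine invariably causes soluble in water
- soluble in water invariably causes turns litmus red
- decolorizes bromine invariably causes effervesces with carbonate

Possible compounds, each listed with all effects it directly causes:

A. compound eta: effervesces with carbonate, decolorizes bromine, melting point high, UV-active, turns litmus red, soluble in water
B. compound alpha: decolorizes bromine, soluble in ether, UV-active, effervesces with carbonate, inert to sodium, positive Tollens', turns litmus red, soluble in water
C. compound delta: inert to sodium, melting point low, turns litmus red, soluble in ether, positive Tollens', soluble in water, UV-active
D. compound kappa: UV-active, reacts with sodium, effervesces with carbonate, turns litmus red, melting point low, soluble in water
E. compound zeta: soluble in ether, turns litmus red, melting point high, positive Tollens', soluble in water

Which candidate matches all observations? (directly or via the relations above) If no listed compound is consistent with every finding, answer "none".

Per-candidate check:
(A) compound eta — melting point low miss; positive Tollens' miss; UV-active match; inert to sodium miss; soluble in water match; effervesces with carbonate match; turns litmus red match; soluble in ether miss
(B) compound alpha — melting point low miss; positive Tollens' match; UV-active match; inert to sodium match; soluble in water match; effervesces with carbonate match; turns litmus red match; soluble in ether match
(C) compound delta — melting point low match; positive Tollens' match; UV-active match; inert to sodium match; soluble in water match; effervesces with carbonate miss; turns litmus red match; soluble in ether match
(D) compound kappa — melting point low match; positive Tollens' miss; UV-active match; inert to sodium miss; soluble in water match; effervesces with carbonate match; turns litmus red match; soluble in ether miss
(E) compound zeta — melting point low miss; positive Tollens' match; UV-active miss; inert to sodium miss; soluble in water match; effervesces with carbonate miss; turns litmus red match; soluble in ether match
None of the listed candidates fits everything.

none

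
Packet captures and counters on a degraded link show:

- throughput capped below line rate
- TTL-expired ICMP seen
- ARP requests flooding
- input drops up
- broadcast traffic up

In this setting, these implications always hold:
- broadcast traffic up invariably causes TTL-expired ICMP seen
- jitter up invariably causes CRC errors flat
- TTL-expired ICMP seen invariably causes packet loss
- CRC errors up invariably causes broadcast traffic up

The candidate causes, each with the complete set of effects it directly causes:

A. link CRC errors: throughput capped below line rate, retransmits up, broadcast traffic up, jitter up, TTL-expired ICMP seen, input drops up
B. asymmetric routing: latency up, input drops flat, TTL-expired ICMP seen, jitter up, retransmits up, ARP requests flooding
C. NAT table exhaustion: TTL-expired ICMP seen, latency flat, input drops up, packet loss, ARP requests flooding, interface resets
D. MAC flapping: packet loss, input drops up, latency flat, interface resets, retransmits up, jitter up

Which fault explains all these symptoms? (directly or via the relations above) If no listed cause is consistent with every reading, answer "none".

Testing each hypothesis:
(A) link CRC errors — throughput capped below line rate yes; TTL-expired ICMP seen yes; ARP requests flooding NO; input drops up yes; broadcast traffic up yes
(B) asymmetric routing — fails on throughput capped below line rate, input drops up, broadcast traffic up (predicts input drops flat, not input drops up)
(C) NAT table exhaustion — does not account for throughput capped below line rate, broadcast traffic up
(D) MAC flapping — throughput capped below line rate NO; TTL-expired ICMP seen NO; ARP requests flooding NO; input drops up yes; broadcast traffic up NO
Every candidate fails on at least one observation.

none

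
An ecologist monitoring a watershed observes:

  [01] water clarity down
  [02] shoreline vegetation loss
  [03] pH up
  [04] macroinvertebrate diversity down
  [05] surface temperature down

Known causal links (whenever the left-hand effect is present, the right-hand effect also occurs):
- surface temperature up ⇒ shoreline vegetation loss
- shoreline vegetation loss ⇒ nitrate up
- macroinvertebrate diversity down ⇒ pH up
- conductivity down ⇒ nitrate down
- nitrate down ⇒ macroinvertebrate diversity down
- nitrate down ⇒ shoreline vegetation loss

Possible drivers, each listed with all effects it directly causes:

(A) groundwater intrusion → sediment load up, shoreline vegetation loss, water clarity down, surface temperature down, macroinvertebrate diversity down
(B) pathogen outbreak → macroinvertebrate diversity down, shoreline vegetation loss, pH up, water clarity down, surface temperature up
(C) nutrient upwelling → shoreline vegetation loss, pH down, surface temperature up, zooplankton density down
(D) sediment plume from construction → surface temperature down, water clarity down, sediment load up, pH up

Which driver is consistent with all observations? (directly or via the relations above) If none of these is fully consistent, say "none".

A

Per-candidate check:
(A) groundwater intrusion — water clarity down ✓; shoreline vegetation loss ✓; pH up ✓ (by macroinvertebrate diversity down → pH up); macroinvertebrate diversity down ✓; surface temperature down ✓
(B) pathogen outbreak — water clarity down ✓; shoreline vegetation loss ✓; pH up ✓; macroinvertebrate diversity down ✓; surface temperature down ✗
(C) nutrient upwelling — fails on water clarity down, pH up, macroinvertebrate diversity down, surface temperature down (predicts pH down, not pH up; predicts surface temperature up, not surface temperature down)
(D) sediment plume from construction — water clarity down ✓; shoreline vegetation loss ✗; pH up ✓; macroinvertebrate diversity down ✗; surface temperature down ✓
(A) alone accounts for all the evidence.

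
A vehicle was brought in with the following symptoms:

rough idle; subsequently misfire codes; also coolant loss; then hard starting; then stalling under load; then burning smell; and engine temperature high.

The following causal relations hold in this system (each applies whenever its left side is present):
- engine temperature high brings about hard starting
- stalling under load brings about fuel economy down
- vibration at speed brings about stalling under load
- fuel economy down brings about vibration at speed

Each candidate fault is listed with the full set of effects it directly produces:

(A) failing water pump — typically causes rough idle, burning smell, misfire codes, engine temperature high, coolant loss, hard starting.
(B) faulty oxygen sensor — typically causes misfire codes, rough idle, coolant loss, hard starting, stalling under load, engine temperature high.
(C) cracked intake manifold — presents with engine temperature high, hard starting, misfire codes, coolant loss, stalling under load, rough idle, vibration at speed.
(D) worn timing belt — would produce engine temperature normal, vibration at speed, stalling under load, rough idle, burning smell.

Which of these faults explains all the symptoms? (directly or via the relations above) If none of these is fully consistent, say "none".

none

Checking each candidate against the observations:
(A) failing water pump — rough idle ✓; misfire codes ✓; coolant loss ✓; hard starting ✓; stalling under load ✗; burning smell ✓; engine temperature high ✓
(B) faulty oxygen sensor — does not account for burning smell
(C) cracked intake manifold — does not account for burning smell
(D) worn timing belt — fails on misfire codes, coolant loss, hard starting, engine temperature high (predicts engine temperature normal, not engine temperature high)
No candidate is consistent with all observations.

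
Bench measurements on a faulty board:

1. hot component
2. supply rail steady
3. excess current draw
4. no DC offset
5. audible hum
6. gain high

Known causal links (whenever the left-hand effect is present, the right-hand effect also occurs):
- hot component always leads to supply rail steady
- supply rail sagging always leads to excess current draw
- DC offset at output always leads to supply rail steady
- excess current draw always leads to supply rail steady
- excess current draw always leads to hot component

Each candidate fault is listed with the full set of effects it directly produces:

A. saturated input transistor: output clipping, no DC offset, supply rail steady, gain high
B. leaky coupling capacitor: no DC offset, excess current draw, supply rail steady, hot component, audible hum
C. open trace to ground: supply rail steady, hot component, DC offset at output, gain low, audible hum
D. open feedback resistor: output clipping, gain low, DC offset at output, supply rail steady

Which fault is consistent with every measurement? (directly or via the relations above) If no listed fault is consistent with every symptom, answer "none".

Testing each hypothesis:
(A) saturated input transistor — hot component NO; supply rail steady yes; excess current draw NO; no DC offset yes; audible hum NO; gain high yes
(B) leaky coupling capacitor — hot component yes; supply rail steady yes; excess current draw yes; no DC offset yes; audible hum yes; gain high NO
(C) open trace to ground — fails on excess current draw, no DC offset, gain high (predicts DC offset at output, not no DC offset; predicts gain low, not gain high)
(D) open feedback resistor — hot component NO; supply rail steady yes; excess current draw NO; no DC offset NO; audible hum NO; gain high NO
Every candidate fails on at least one observation.

none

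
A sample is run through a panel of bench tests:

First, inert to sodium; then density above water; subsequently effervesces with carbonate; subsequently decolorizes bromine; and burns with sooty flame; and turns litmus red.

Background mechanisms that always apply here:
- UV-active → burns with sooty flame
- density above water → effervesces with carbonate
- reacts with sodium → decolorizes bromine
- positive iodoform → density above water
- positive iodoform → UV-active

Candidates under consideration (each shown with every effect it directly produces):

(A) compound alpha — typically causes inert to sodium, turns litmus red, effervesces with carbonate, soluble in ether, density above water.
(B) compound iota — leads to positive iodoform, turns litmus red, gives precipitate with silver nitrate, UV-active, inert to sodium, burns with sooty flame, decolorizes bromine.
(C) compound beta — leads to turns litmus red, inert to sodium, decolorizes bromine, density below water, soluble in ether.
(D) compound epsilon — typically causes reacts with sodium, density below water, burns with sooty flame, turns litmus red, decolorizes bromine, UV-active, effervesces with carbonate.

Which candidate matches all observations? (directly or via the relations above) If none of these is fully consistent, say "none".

B

Testing each hypothesis:
(A) compound alpha — inert to sodium ✓; density above water ✓; effervesces with carbonate ✓; decolorizes bromine ✗; burns with sooty flame ✗; turns litmus red ✓
(B) compound iota — accounts for every observation (density above water via positive iodoform → density above water)
(C) compound beta — inert to sodium ✓; density above water ✗; effervesces with carbonate ✗; decolorizes bromine ✓; burns with sooty flame ✗; turns litmus red ✓
(D) compound epsilon — inert to sodium ✗; density above water ✗; effervesces with carbonate ✓; decolorizes bromine ✓; burns with sooty flame ✓; turns litmus red ✓
(B) is the only candidate with no mismatches.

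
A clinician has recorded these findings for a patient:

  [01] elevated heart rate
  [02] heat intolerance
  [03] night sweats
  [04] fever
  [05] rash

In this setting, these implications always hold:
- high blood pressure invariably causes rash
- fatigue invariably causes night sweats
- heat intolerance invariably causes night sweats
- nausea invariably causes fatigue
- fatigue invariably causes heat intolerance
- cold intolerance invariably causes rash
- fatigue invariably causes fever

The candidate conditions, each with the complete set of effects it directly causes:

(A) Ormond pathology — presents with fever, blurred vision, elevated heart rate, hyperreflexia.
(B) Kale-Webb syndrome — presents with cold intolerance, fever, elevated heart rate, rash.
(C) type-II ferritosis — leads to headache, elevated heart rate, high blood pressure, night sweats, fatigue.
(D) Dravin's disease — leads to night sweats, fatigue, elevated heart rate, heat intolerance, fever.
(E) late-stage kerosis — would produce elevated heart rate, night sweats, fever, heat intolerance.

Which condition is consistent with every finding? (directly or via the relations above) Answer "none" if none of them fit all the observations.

For each candidate, compare predicted effects to what was observed:
(A) Ormond pathology — elevated heart rate match; heat intolerance miss; night sweats miss; fever match; rash miss
(B) Kale-Webb syndrome — elevated heart rate match; heat intolerance miss; night sweats miss; fever match; rash match
(C) type-II ferritosis — accounts for every observation (heat intolerance through fatigue → heat intolerance)
(D) Dravin's disease — elevated heart rate match; heat intolerance match; night sweats match; fever match; rash miss
(E) late-stage kerosis — elevated heart rate match; heat intolerance match; night sweats match; fever match; rash miss
Only (C) is consistent with every observation.

C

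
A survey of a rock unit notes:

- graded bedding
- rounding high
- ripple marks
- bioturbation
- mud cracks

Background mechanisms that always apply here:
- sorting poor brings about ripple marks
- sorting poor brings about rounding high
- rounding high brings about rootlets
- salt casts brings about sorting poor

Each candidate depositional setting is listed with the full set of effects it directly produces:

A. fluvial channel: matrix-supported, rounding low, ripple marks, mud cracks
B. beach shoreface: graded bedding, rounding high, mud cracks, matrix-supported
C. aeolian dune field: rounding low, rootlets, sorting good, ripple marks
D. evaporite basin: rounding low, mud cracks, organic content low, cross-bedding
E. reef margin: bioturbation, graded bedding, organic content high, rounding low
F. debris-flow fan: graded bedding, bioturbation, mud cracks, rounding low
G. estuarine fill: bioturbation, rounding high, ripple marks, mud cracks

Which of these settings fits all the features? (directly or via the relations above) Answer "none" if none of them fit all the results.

none

Per-candidate check:
(A) fluvial channel — graded bedding miss; rounding high miss; ripple marks match; bioturbation miss; mud cracks match
(B) beach shoreface — graded bedding match; rounding high match; ripple marks miss; bioturbation miss; mud cracks match
(C) aeolian dune field — fails on graded bedding, rounding high, bioturbation, mud cracks (predicts rounding low, not rounding high)
(D) evaporite basin — graded bedding miss; rounding high miss; ripple marks miss; bioturbation miss; mud cracks match
(E) reef margin — fails on rounding high, ripple marks, mud cracks (predicts rounding low, not rounding high)
(F) debris-flow fan — graded bedding match; rounding high miss; ripple marks miss; bioturbation match; mud cracks match
(G) estuarine fill — graded bedding miss; rounding high match; ripple marks match; bioturbation match; mud cracks match
None of the listed candidates fits everything.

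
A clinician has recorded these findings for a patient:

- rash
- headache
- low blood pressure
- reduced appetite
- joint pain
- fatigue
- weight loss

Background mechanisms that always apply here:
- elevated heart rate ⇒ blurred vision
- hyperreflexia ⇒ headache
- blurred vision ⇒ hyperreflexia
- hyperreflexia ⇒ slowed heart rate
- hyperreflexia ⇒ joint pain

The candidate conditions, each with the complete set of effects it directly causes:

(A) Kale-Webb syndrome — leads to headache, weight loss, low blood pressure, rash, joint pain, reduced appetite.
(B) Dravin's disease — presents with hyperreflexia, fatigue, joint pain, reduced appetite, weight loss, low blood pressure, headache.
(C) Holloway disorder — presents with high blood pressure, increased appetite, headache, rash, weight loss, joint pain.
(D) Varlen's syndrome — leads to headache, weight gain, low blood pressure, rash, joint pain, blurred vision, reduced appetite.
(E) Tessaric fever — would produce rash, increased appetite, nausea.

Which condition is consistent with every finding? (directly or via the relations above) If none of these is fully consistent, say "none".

none

Testing each hypothesis:
(A) Kale-Webb syndrome — rash yes; headache yes; low blood pressure yes; reduced appetite yes; joint pain yes; fatigue NO; weight loss yes
(B) Dravin's disease — rash NO; headache yes; low blood pressure yes; reduced appetite yes; joint pain yes; fatigue yes; weight loss yes
(C) Holloway disorder — rash yes; headache yes; low blood pressure NO; reduced appetite NO; joint pain yes; fatigue NO; weight loss yes
(D) Varlen's syndrome — rash yes; headache yes; low blood pressure yes; reduced appetite yes; joint pain yes; fatigue NO; weight loss NO
(E) Tessaric fever — rash yes; headache NO; low blood pressure NO; reduced appetite NO; joint pain NO; fatigue NO; weight loss NO
Every candidate fails on at least one observation.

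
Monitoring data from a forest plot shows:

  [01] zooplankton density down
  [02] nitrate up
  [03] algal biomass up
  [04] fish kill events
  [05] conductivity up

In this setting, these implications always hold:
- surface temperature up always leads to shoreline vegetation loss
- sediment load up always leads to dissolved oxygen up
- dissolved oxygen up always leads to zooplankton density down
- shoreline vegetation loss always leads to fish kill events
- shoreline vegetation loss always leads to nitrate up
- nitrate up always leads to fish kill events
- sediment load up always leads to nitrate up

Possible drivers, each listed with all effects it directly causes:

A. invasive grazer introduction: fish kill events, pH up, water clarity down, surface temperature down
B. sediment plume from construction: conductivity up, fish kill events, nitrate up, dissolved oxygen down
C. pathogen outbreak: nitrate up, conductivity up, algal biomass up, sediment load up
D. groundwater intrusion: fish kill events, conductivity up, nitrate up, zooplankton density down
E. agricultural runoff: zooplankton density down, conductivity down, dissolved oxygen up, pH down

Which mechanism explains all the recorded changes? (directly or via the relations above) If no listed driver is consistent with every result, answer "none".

C

Per-candidate check:
(A) invasive grazer introduction — zooplankton density down ✗; nitrate up ✗; algal biomass up ✗; fish kill events ✓; conductivity up ✗
(B) sediment plume from construction — zooplankton density down ✗; nitrate up ✓; algal biomass up ✗; fish kill events ✓; conductivity up ✓
(C) pathogen outbreak — zooplankton density down ✓ (through sediment load up → dissolved oxygen up → zooplankton density down); nitrate up ✓; algal biomass up ✓; fish kill events ✓ (through nitrate up → fish kill events); conductivity up ✓
(D) groundwater intrusion — zooplankton density down ✓; nitrate up ✓; algal biomass up ✗; fish kill events ✓; conductivity up ✓
(E) agricultural runoff — fails on nitrate up, algal biomass up, fish kill events, conductivity up (predicts conductivity down, not conductivity up)
(C) alone accounts for all the evidence.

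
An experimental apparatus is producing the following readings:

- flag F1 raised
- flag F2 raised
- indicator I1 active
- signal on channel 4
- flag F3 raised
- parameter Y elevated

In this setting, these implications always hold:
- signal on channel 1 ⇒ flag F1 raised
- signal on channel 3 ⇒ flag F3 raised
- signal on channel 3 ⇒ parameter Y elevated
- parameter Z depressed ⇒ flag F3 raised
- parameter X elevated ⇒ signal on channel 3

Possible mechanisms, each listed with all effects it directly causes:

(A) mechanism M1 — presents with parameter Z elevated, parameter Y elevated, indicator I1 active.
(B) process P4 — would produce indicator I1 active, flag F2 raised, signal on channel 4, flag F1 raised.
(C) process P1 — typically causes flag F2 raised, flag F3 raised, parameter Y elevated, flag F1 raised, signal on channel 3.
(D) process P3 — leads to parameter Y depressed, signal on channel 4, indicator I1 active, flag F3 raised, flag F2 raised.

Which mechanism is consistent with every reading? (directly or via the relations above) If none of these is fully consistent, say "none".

none

Testing each hypothesis:
(A) mechanism M1 — does not account for flag F1 raised, flag F2 raised, signal on channel 4, flag F3 raised
(B) process P4 — does not account for flag F3 raised, parameter Y elevated
(C) process P1 — does not account for indicator I1 active, signal on channel 4
(D) process P3 — fails on flag F1 raised, parameter Y elevated (predicts parameter Y depressed, not parameter Y elevated)
No candidate is consistent with all observations.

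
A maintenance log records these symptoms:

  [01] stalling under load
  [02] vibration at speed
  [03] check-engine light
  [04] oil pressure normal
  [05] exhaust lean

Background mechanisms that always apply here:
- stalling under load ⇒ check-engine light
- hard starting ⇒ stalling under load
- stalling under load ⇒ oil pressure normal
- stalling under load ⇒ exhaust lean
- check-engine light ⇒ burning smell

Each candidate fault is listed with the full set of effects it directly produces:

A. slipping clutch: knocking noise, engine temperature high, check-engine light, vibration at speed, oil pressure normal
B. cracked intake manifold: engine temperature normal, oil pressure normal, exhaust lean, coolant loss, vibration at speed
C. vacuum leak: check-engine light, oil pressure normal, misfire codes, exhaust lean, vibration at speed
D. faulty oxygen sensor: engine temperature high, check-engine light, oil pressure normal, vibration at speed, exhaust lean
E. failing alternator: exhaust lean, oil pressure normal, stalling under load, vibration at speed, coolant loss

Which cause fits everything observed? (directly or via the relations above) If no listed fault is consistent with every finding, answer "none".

Checking each candidate against the observations:
(A) slipping clutch — stalling under load NO; vibration at speed yes; check-engine light yes; oil pressure normal yes; exhaust lean NO
(B) cracked intake manifold — stalling under load NO; vibration at speed yes; check-engine light NO; oil pressure normal yes; exhaust lean yes
(C) vacuum leak — stalling under load NO; vibration at speed yes; check-engine light yes; oil pressure normal yes; exhaust lean yes
(D) faulty oxygen sensor — stalling under load NO; vibration at speed yes; check-engine light yes; oil pressure normal yes; exhaust lean yes
(E) failing alternator — accounts for every observation (check-engine light via stalling under load → check-engine light)
(E) alone accounts for all the evidence.

E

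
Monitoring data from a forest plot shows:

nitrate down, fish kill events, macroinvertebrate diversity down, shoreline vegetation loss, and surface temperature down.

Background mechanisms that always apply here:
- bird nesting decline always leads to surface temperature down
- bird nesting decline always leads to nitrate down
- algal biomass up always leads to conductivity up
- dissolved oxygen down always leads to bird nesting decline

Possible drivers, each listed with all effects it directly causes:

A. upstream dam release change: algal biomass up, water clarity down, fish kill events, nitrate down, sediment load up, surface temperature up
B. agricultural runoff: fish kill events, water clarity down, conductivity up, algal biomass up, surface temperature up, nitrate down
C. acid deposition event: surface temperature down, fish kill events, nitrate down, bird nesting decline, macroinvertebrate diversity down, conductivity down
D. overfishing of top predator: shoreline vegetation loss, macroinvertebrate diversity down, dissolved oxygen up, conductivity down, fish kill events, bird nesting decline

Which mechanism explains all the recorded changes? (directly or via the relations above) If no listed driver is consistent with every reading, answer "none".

Per-candidate check:
(A) upstream dam release change — fails on macroinvertebrate diversity down, shoreline vegetation loss, surface temperature down (predicts surface temperature up, not surface temperature down)
(B) agricultural runoff — fails on macroinvertebrate diversity down, shoreline vegetation loss, surface temperature down (predicts surface temperature up, not surface temperature down)
(C) acid deposition event — does not account for shoreline vegetation loss
(D) overfishing of top predator — accounts for every observation (nitrate down by bird nesting decline → nitrate down)
(D) is the only candidate with no mismatches.

D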